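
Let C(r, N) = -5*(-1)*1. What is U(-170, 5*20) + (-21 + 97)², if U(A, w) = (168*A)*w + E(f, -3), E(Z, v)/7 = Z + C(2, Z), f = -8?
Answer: -2850245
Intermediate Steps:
C(r, N) = 5 (C(r, N) = 5*1 = 5)
E(Z, v) = 35 + 7*Z (E(Z, v) = 7*(Z + 5) = 7*(5 + Z) = 35 + 7*Z)
U(A, w) = -21 + 168*A*w (U(A, w) = (168*A)*w + (35 + 7*(-8)) = 168*A*w + (35 - 56) = 168*A*w - 21 = -21 + 168*A*w)
U(-170, 5*20) + (-21 + 97)² = (-21 + 168*(-170)*(5*20)) + (-21 + 97)² = (-21 + 168*(-170)*100) + 76² = (-21 - 2856000) + 5776 = -2856021 + 5776 = -2850245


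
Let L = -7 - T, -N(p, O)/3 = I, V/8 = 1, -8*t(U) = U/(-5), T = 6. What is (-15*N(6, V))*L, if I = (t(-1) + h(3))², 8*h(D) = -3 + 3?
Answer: -117/320 ≈ -0.36562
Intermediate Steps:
h(D) = 0 (h(D) = (-3 + 3)/8 = (⅛)*0 = 0)
t(U) = U/40 (t(U) = -U/(8*(-5)) = -U*(-1)/(8*5) = -(-1)*U/40 = U/40)
V = 8 (V = 8*1 = 8)
I = 1/1600 (I = ((1/40)*(-1) + 0)² = (-1/40 + 0)² = (-1/40)² = 1/1600 ≈ 0.00062500)
N(p, O) = -3/1600 (N(p, O) = -3*1/1600 = -3/1600)
L = -13 (L = -7 - 1*6 = -7 - 6 = -13)
(-15*N(6, V))*L = -15*(-3/1600)*(-13) = (9/320)*(-13) = -117/320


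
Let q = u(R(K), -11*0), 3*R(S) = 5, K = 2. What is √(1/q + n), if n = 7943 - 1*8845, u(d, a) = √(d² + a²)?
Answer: I*√22535/5 ≈ 30.023*I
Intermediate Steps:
R(S) = 5/3 (R(S) = (⅓)*5 = 5/3)
u(d, a) = √(a² + d²)
q = 5/3 (q = √((-11*0)² + (5/3)²) = √(0² + 25/9) = √(0 + 25/9) = √(25/9) = 5/3 ≈ 1.6667)
n = -902 (n = 7943 - 8845 = -902)
√(1/q + n) = √(1/(5/3) - 902) = √(⅗ - 902) = √(-4507/5) = I*√22535/5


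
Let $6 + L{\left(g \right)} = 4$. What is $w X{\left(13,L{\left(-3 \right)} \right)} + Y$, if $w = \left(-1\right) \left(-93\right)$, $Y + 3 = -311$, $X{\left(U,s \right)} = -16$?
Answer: $-1802$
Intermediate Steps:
$L{\left(g \right)} = -2$ ($L{\left(g \right)} = -6 + 4 = -2$)
$Y = -314$ ($Y = -3 - 311 = -314$)
$w = 93$
$w X{\left(13,L{\left(-3 \right)} \right)} + Y = 93 \left(-16\right) - 314 = -1488 - 314 = -1802$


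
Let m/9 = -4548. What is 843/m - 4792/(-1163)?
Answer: 65055245/15867972 ≈ 4.0998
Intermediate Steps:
m = -40932 (m = 9*(-4548) = -40932)
843/m - 4792/(-1163) = 843/(-40932) - 4792/(-1163) = 843*(-1/40932) - 4792*(-1/1163) = -281/13644 + 4792/1163 = 65055245/15867972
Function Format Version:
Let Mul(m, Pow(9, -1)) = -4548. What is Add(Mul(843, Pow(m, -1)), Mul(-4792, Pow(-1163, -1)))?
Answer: Rational(65055245, 15867972) ≈ 4.0998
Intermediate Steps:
m = -40932 (m = Mul(9, -4548) = -40932)
Add(Mul(843, Pow(m, -1)), Mul(-4792, Pow(-1163, -1))) = Add(Mul(843, Pow(-40932, -1)), Mul(-4792, Pow(-1163, -1))) = Add(Mul(843, Rational(-1, 40932)), Mul(-4792, Rational(-1, 1163))) = Add(Rational(-281, 13644), Rational(4792, 1163)) = Rational(65055245, 15867972)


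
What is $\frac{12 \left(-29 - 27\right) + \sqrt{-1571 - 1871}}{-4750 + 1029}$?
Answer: $\frac{672}{3721} - \frac{i \sqrt{3442}}{3721} \approx 0.1806 - 0.015767 i$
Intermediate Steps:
$\frac{12 \left(-29 - 27\right) + \sqrt{-1571 - 1871}}{-4750 + 1029} = \frac{12 \left(-56\right) + \sqrt{-3442}}{-3721} = \left(-672 + i \sqrt{3442}\right) \left(- \frac{1}{3721}\right) = \frac{672}{3721} - \frac{i \sqrt{3442}}{3721}$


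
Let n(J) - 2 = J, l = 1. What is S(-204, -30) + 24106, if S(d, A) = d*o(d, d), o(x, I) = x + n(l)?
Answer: 65110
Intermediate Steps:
n(J) = 2 + J
o(x, I) = 3 + x (o(x, I) = x + (2 + 1) = x + 3 = 3 + x)
S(d, A) = d*(3 + d)
S(-204, -30) + 24106 = -204*(3 - 204) + 24106 = -204*(-201) + 24106 = 41004 + 24106 = 65110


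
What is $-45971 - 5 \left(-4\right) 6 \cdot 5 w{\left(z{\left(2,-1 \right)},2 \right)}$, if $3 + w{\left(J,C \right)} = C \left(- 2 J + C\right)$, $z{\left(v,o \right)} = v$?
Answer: $-50171$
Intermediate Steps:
$w{\left(J,C \right)} = -3 + C \left(C - 2 J\right)$ ($w{\left(J,C \right)} = -3 + C \left(- 2 J + C\right) = -3 + C \left(C - 2 J\right)$)
$-45971 - 5 \left(-4\right) 6 \cdot 5 w{\left(z{\left(2,-1 \right)},2 \right)} = -45971 - 5 \left(-4\right) 6 \cdot 5 \left(-3 + 2^{2} - 4 \cdot 2\right) = -45971 - \left(-20\right) 6 \cdot 5 \left(-3 + 4 - 8\right) = -45971 - \left(-120\right) 5 \left(-7\right) = -45971 - \left(-600\right) \left(-7\right) = -45971 - 4200 = -50171$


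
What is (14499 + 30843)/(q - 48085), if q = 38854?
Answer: -15114/3077 ≈ -4.9119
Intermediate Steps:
(14499 + 30843)/(q - 48085) = (14499 + 30843)/(38854 - 48085) = 45342/(-9231) = 45342*(-1/9231) = -15114/3077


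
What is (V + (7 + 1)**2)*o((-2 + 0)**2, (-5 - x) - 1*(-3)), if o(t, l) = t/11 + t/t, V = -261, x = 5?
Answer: -2955/11 ≈ -268.64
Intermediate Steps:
o(t, l) = 1 + t/11 (o(t, l) = t*(1/11) + 1 = t/11 + 1 = 1 + t/11)
(V + (7 + 1)**2)*o((-2 + 0)**2, (-5 - x) - 1*(-3)) = (-261 + (7 + 1)**2)*(1 + (-2 + 0)**2/11) = (-261 + 8**2)*(1 + (1/11)*(-2)**2) = (-261 + 64)*(1 + (1/11)*4) = -197*(1 + 4/11) = -197*15/11 = -2955/11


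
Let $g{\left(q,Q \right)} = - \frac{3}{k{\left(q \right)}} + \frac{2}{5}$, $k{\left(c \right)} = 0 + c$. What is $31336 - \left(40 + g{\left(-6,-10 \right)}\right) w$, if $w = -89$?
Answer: $\frac{349761}{10} \approx 34976.0$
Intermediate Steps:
$k{\left(c \right)} = c$
$g{\left(q,Q \right)} = \frac{2}{5} - \frac{3}{q}$ ($g{\left(q,Q \right)} = - \frac{3}{q} + \frac{2}{5} = \frac{2}{5} - \frac{3}{q}$)
$31336 - \left(40 + g{\left(-6,-10 \right)}\right) w = 31336 - \left(40 - \left(- \frac{2}{5} + \frac{3}{-6}\right)\right) \left(-89\right) = 31336 - \left(40 + \left(\frac{2}{5} - - \frac{1}{2}\right)\right) \left(-89\right) = 31336 - \left(40 + \left(\frac{2}{5} + \frac{1}{2}\right)\right) \left(-89\right) = 31336 - \left(40 + \frac{9}{10}\right) \left(-89\right) = 31336 - \frac{409}{10} \left(-89\right) = 31336 - - \frac{36401}{10} = 31336 + \frac{36401}{10} = \frac{349761}{10}$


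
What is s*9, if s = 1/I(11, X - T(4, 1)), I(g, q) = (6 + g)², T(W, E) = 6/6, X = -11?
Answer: 9/289 ≈ 0.031142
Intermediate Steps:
T(W, E) = 1 (T(W, E) = 6*(⅙) = 1)
s = 1/289 (s = 1/((6 + 11)²) = 1/(17²) = 1/289 ≈ 0.0034602)
s*9 = (1/289)*9 = 9/289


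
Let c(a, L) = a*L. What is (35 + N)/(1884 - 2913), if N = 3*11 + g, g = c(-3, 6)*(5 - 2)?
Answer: -2/147 ≈ -0.013605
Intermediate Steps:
c(a, L) = L*a
g = -54 (g = (6*(-3))*(5 - 2) = -18*3 = -54)
N = -21 (N = 3*11 - 54 = 33 - 54 = -21)
(35 + N)/(1884 - 2913) = (35 - 21)/(1884 - 2913) = 14/(-1029) = 14*(-1/1029) = -2/147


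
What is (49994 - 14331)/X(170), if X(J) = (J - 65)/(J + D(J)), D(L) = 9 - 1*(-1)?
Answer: 427956/7 ≈ 61137.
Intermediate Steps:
D(L) = 10 (D(L) = 9 + 1 = 10)
X(J) = (-65 + J)/(10 + J) (X(J) = (J - 65)/(J + 10) = (-65 + J)/(10 + J))
(49994 - 14331)/X(170) = (49994 - 14331)/(((-65 + 170)/(10 + 170))) = 35663/((105/180)) = 35663/(((1/180)*105)) = 35663/(7/12) = 35663*(12/7) = 427956/7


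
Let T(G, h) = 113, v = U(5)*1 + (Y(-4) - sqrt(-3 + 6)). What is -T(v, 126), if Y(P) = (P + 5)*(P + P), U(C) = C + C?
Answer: -113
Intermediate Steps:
U(C) = 2*C
Y(P) = 2*P*(5 + P) (Y(P) = (5 + P)*(2*P) = 2*P*(5 + P))
v = 2 - sqrt(3) (v = (2*5)*1 + (2*(-4)*(5 - 4) - sqrt(-3 + 6)) = 10*1 + (2*(-4)*1 - sqrt(3)) = 10 + (-8 - sqrt(3)) = 2 - sqrt(3) ≈ 0.26795)
-T(v, 126) = -1*113 = -113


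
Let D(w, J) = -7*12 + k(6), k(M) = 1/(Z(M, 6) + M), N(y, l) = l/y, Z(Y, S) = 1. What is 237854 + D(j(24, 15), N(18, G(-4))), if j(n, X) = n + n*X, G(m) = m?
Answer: 1664391/7 ≈ 2.3777e+5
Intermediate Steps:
k(M) = 1/(1 + M)
j(n, X) = n + X*n
D(w, J) = -587/7 (D(w, J) = -7*12 + 1/(1 + 6) = -84 + 1/7 = -84 + ⅐ = -587/7)
237854 + D(j(24, 15), N(18, G(-4))) = 237854 - 587/7 = 1664391/7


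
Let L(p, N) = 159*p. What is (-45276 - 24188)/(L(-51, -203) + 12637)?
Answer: -8683/566 ≈ -15.341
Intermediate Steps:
(-45276 - 24188)/(L(-51, -203) + 12637) = (-45276 - 24188)/(159*(-51) + 12637) = -69464/(-8109 + 12637) = -69464/4528 = -69464*1/4528 = -8683/566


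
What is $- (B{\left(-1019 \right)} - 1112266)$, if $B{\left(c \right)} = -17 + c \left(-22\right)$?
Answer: $1089865$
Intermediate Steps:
$B{\left(c \right)} = -17 - 22 c$
$- (B{\left(-1019 \right)} - 1112266) = - (\left(-17 - -22418\right) - 1112266) = - (\left(-17 + 22418\right) - 1112266) = - (22401 - 1112266) = \left(-1\right) \left(-1089865\right) = 1089865$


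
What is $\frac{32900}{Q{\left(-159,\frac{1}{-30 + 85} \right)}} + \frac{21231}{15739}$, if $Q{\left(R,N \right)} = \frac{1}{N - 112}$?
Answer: $- \frac{637841943039}{173129} \approx -3.6842 \cdot 10^{6}$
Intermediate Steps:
$Q{\left(R,N \right)} = \frac{1}{-112 + N}$
$\frac{32900}{Q{\left(-159,\frac{1}{-30 + 85} \right)}} + \frac{21231}{15739} = \frac{32900}{\frac{1}{-112 + \frac{1}{-30 + 85}}} + \frac{21231}{15739} = \frac{32900}{\frac{1}{-112 + \frac{1}{55}}} + 21231 \cdot \frac{1}{15739} = \frac{32900}{\frac{1}{-112 + \frac{1}{55}}} + \frac{21231}{15739} = \frac{32900}{\frac{1}{- \frac{6159}{55}}} + \frac{21231}{15739} = \frac{32900}{- \frac{55}{6159}} + \frac{21231}{15739} = 32900 \left(- \frac{6159}{55}\right) + \frac{21231}{15739} = - \frac{40526220}{11} + \frac{21231}{15739} = - \frac{637841943039}{173129}$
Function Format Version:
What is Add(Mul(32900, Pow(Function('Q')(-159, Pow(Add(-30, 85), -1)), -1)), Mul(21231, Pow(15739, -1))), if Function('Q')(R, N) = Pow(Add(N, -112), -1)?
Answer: Rational(-637841943039, 173129) ≈ -3.6842e+6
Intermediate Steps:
Function('Q')(R, N) = Pow(Add(-112, N), -1)
Add(Mul(32900, Pow(Function('Q')(-159, Pow(Add(-30, 85), -1)), -1)), Mul(21231, Pow(15739, -1))) = Add(Mul(32900, Pow(Pow(Add(-112, Pow(Add(-30, 85), -1)), -1), -1)), Mul(21231, Pow(15739, -1))) = Add(Mul(32900, Pow(Pow(Add(-112, Pow(55, -1)), -1), -1)), Mul(21231, Rational(1, 15739))) = Add(Mul(32900, Pow(Pow(Add(-112, Rational(1, 55)), -1), -1)), Rational(21231, 15739)) = Add(Mul(32900, Pow(Pow(Rational(-6159, 55), -1), -1)), Rational(21231, 15739)) = Add(Mul(32900, Pow(Rational(-55, 6159), -1)), Rational(21231, 15739)) = Add(Mul(32900, Rational(-6159, 55)), Rational(21231, 15739)) = Add(Rational(-40526220, 11), Rational(21231, 15739)) = Rational(-637841943039, 173129)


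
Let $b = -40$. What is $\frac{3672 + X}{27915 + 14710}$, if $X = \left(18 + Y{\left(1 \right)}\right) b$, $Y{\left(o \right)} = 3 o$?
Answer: $\frac{2832}{42625} \approx 0.06644$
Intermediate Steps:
$X = -840$ ($X = \left(18 + 3 \cdot 1\right) \left(-40\right) = \left(18 + 3\right) \left(-40\right) = 21 \left(-40\right) = -840$)
$\frac{3672 + X}{27915 + 14710} = \frac{3672 - 840}{27915 + 14710} = \frac{2832}{42625}$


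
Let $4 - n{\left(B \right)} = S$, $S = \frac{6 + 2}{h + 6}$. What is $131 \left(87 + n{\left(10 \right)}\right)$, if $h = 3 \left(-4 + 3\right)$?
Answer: $\frac{34715}{3} \approx 11572.0$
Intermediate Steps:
$h = -3$ ($h = 3 \left(-1\right) = -3$)
$S = \frac{8}{3}$ ($S = \frac{6 + 2}{-3 + 6} = \frac{8}{3} \approx 2.6667$)
$n{\left(B \right)} = \frac{4}{3}$ ($n{\left(B \right)} = 4 - \frac{8}{3} = \frac{4}{3}$)
$131 \left(87 + n{\left(10 \right)}\right) = 131 \left(87 + \frac{4}{3}\right) = 131 \cdot \frac{265}{3} = \frac{34715}{3}$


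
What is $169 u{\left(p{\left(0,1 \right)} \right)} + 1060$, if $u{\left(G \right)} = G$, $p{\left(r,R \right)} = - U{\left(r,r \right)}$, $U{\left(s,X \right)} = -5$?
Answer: $1905$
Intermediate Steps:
$p{\left(r,R \right)} = 5$ ($p{\left(r,R \right)} = \left(-1\right) \left(-5\right) = 5$)
$169 u{\left(p{\left(0,1 \right)} \right)} + 1060 = 169 \cdot 5 + 1060 = 845 + 1060 = 1905$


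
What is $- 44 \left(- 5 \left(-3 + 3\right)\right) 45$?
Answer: $0$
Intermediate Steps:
$- 44 \left(- 5 \left(-3 + 3\right)\right) 45 = - 44 \left(\left(-5\right) 0\right) 45 = \left(-44\right) 0 \cdot 45 = 0 \cdot 45 = 0$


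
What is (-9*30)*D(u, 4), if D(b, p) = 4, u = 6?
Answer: -1080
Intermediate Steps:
(-9*30)*D(u, 4) = -9*30*4 = -270*4 = -1080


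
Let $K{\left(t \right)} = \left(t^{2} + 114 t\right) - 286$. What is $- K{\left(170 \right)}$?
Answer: $-47994$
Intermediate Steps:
$K{\left(t \right)} = -286 + t^{2} + 114 t$
$- K{\left(170 \right)} = - (-286 + 170^{2} + 114 \cdot 170) = - (-286 + 28900 + 19380) = \left(-1\right) 47994 = -47994$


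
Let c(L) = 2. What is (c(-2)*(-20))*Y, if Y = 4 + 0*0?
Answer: -160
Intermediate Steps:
Y = 4 (Y = 4 + 0 = 4)
(c(-2)*(-20))*Y = (2*(-20))*4 = -40*4 = -160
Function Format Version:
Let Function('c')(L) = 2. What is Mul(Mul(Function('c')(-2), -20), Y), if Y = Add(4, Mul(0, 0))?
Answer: -160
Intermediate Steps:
Y = 4 (Y = Add(4, 0) = 4)
Mul(Mul(Function('c')(-2), -20), Y) = Mul(Mul(2, -20), 4) = Mul(-40, 4) = -160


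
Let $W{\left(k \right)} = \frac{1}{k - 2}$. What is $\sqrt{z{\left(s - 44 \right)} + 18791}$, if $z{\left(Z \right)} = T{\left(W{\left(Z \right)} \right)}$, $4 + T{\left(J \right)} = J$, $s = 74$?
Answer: $\frac{\sqrt{3682259}}{14} \approx 137.07$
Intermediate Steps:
$W{\left(k \right)} = \frac{1}{-2 + k}$
$T{\left(J \right)} = -4 + J$
$z{\left(Z \right)} = -4 + \frac{1}{-2 + Z}$
$\sqrt{z{\left(s - 44 \right)} + 18791} = \sqrt{\frac{9 - 4 \left(74 - 44\right)}{-2 + \left(74 - 44\right)} + 18791} = \sqrt{\frac{9 - 120}{-2 + 30} + 18791} = \sqrt{\frac{9 - 120}{28} + 18791} = \sqrt{\frac{1}{28} \left(-111\right) + 18791} = \sqrt{- \frac{111}{28} + 18791} = \sqrt{\frac{526037}{28}} = \frac{\sqrt{3682259}}{14}$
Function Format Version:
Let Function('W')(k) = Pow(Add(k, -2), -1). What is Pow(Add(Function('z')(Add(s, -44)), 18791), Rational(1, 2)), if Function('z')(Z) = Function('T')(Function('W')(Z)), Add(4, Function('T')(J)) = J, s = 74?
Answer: Mul(Rational(1, 14), Pow(3682259, Rational(1, 2))) ≈ 137.07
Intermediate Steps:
Function('W')(k) = Pow(Add(-2, k), -1)
Function('T')(J) = Add(-4, J)
Function('z')(Z) = Add(-4, Pow(Add(-2, Z), -1))
Pow(Add(Function('z')(Add(s, -44)), 18791), Rational(1, 2)) = Pow(Add(Mul(Pow(Add(-2, Add(74, -44)), -1), Add(9, Mul(-4, Add(74, -44)))), 18791), Rational(1, 2)) = Pow(Add(Mul(Pow(Add(-2, 30), -1), Add(9, Mul(-4, 30))), 18791), Rational(1, 2)) = Pow(Add(Mul(Pow(28, -1), Add(9, -120)), 18791), Rational(1, 2)) = Pow(Add(Mul(Rational(1, 28), -111), 18791), Rational(1, 2)) = Pow(Add(Rational(-111, 28), 18791), Rational(1, 2)) = Pow(Rational(526037, 28), Rational(1, 2)) = Mul(Rational(1, 14), Pow(3682259, Rational(1, 2)))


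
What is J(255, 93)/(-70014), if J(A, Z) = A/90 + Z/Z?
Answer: -23/420084 ≈ -5.4751e-5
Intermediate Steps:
J(A, Z) = 1 + A/90 (J(A, Z) = A*(1/90) + 1 = A/90 + 1 = 1 + A/90)
J(255, 93)/(-70014) = (1 + (1/90)*255)/(-70014) = (1 + 17/6)*(-1/70014) = (23/6)*(-1/70014) = -23/420084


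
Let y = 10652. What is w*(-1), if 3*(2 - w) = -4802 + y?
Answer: 1948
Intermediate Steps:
w = -1948 (w = 2 - (-4802 + 10652)/3 = 2 - ⅓*5850 = 2 - 1950 = -1948)
w*(-1) = -1948*(-1) = 1948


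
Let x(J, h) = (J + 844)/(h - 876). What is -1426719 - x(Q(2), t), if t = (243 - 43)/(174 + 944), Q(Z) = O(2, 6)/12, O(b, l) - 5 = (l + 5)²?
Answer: -1396996634461/979168 ≈ -1.4267e+6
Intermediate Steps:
O(b, l) = 5 + (5 + l)² (O(b, l) = 5 + (l + 5)² = 5 + (5 + l)²)
Q(Z) = 21/2 (Q(Z) = (5 + (5 + 6)²)/12 = (5 + 11²)*(1/12) = (5 + 121)*(1/12) = 126*(1/12) = 21/2)
t = 100/559 (t = 200/1118 = 200*(1/1118) = 100/559 ≈ 0.17889)
x(J, h) = (844 + J)/(-876 + h)
-1426719 - x(Q(2), t) = -1426719 - (844 + 21/2)/(-876 + 100/559) = -1426719 - 1709/((-489584/559)*2) = -1426719 - (-559)*1709/(489584*2) = -1426719 - 1*(-955331/979168) = -1426719 + 955331/979168 = -1396996634461/979168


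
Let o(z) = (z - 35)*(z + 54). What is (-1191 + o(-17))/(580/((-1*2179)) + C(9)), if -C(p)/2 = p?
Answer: 969655/5686 ≈ 170.53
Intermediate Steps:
C(p) = -2*p
o(z) = (-35 + z)*(54 + z)
(-1191 + o(-17))/(580/((-1*2179)) + C(9)) = (-1191 + (-1890 + (-17)**2 + 19*(-17)))/(580/((-1*2179)) - 2*9) = (-1191 + (-1890 + 289 - 323))/(580/(-2179) - 18) = (-1191 - 1924)/(580*(-1/2179) - 18) = -3115/(-580/2179 - 18) = -3115/(-39802/2179) = -3115*(-2179/39802) = 969655/5686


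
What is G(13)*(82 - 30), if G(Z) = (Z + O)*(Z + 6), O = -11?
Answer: 1976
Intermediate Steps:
G(Z) = (-11 + Z)*(6 + Z) (G(Z) = (Z - 11)*(Z + 6) = (-11 + Z)*(6 + Z))
G(13)*(82 - 30) = (-66 + 13**2 - 5*13)*(82 - 30) = (-66 + 169 - 65)*52 = 38*52 = 1976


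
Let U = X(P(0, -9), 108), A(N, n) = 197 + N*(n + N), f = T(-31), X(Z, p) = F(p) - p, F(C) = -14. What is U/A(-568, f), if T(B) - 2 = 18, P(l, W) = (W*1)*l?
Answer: -122/311461 ≈ -0.00039170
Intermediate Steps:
P(l, W) = W*l
T(B) = 20 (T(B) = 2 + 18 = 20)
X(Z, p) = -14 - p
f = 20
A(N, n) = 197 + N*(N + n)
U = -122 (U = -14 - 1*108 = -14 - 108 = -122)
U/A(-568, f) = -122/(197 + (-568)² - 568*20) = -122/(197 + 322624 - 11360) = -122/311461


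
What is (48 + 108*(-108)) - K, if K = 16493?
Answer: -28109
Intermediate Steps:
(48 + 108*(-108)) - K = (48 + 108*(-108)) - 1*16493 = (48 - 11664) - 16493 = -11616 - 16493 = -28109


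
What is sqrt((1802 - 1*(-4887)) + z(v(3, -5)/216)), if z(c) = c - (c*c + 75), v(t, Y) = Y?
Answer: sqrt(308581679)/216 ≈ 81.326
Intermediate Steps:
z(c) = -75 + c - c**2 (z(c) = c - (c**2 + 75) = c - (75 + c**2) = c + (-75 - c**2) = -75 + c - c**2)
sqrt((1802 - 1*(-4887)) + z(v(3, -5)/216)) = sqrt((1802 - 1*(-4887)) + (-75 - 5/216 - (-5/216)**2)) = sqrt((1802 + 4887) + (-75 - 5*1/216 - (-5*1/216)**2)) = sqrt(6689 + (-75 - 5/216 - (-5/216)**2)) = sqrt(6689 + (-75 - 5/216 - 1*25/46656)) = sqrt(6689 + (-75 - 5/216 - 25/46656)) = sqrt(6689 - 3500305/46656) = sqrt(308581679/46656) = sqrt(308581679)/216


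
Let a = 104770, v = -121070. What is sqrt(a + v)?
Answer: 10*I*sqrt(163) ≈ 127.67*I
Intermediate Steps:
sqrt(a + v) = sqrt(104770 - 121070) = sqrt(-16300) = 10*I*sqrt(163)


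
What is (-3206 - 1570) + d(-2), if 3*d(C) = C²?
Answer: -14324/3 ≈ -4774.7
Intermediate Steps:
d(C) = C²/3
(-3206 - 1570) + d(-2) = (-3206 - 1570) + (⅓)*(-2)² = -4776 + (⅓)*4 = -4776 + 4/3 = -14324/3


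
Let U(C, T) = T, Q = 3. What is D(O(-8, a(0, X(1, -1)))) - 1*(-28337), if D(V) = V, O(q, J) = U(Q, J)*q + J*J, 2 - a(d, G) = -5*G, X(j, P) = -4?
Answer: 28805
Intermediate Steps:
a(d, G) = 2 + 5*G (a(d, G) = 2 - (-5)*G = 2 + 5*G)
O(q, J) = J**2 + J*q (O(q, J) = J*q + J*J = J*q + J**2 = J**2 + J*q)
D(O(-8, a(0, X(1, -1)))) - 1*(-28337) = (2 + 5*(-4))*((2 + 5*(-4)) - 8) - 1*(-28337) = (2 - 20)*((2 - 20) - 8) + 28337 = -18*(-18 - 8) + 28337 = -18*(-26) + 28337 = 468 + 28337 = 28805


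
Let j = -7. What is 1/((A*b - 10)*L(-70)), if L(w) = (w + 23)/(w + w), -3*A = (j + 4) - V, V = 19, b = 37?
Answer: 15/1316 ≈ 0.011398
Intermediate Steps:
A = 22/3 (A = -((-7 + 4) - 1*19)/3 = -(-3 - 19)/3 = -1/3*(-22) = 22/3 ≈ 7.3333)
L(w) = (23 + w)/(2*w) (L(w) = (23 + w)/((2*w)) = (23 + w)*(1/(2*w)) = (23 + w)/(2*w))
1/((A*b - 10)*L(-70)) = 1/(((22/3)*37 - 10)*(((1/2)*(23 - 70)/(-70)))) = 1/((814/3 - 10)*(((1/2)*(-1/70)*(-47)))) = 1/((784/3)*(47/140)) = (3/784)*(140/47) = 15/1316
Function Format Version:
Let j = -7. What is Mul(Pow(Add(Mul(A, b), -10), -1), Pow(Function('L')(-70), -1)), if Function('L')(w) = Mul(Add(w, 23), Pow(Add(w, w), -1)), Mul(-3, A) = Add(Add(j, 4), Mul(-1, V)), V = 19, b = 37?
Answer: Rational(15, 1316) ≈ 0.011398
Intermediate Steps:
A = Rational(22, 3) (A = Mul(Rational(-1, 3), Add(Add(-7, 4), Mul(-1, 19))) = Mul(Rational(-1, 3), Add(-3, -19)) = Mul(Rational(-1, 3), -22) = Rational(22, 3) ≈ 7.3333)
Function('L')(w) = Mul(Rational(1, 2), Pow(w, -1), Add(23, w)) (Function('L')(w) = Mul(Add(23, w), Pow(Mul(2, w), -1)) = Mul(Add(23, w), Mul(Rational(1, 2), Pow(w, -1))) = Mul(Rational(1, 2), Pow(w, -1), Add(23, w)))
Mul(Pow(Add(Mul(A, b), -10), -1), Pow(Function('L')(-70), -1)) = Mul(Pow(Add(Mul(Rational(22, 3), 37), -10), -1), Pow(Mul(Rational(1, 2), Pow(-70, -1), Add(23, -70)), -1)) = Mul(Pow(Add(Rational(814, 3), -10), -1), Pow(Mul(Rational(1, 2), Rational(-1, 70), -47), -1)) = Mul(Pow(Rational(784, 3), -1), Pow(Rational(47, 140), -1)) = Mul(Rational(3, 784), Rational(140, 47)) = Rational(15, 1316)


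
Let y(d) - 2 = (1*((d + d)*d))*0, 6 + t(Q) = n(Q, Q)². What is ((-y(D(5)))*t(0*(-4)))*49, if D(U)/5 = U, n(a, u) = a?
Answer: 588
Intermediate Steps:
t(Q) = -6 + Q²
D(U) = 5*U
y(d) = 2 (y(d) = 2 + (1*((d + d)*d))*0 = 2 + (1*((2*d)*d))*0 = 2 + (1*(2*d²))*0 = 2 + (2*d²)*0 = 2 + 0 = 2)
((-y(D(5)))*t(0*(-4)))*49 = ((-1*2)*(-6 + (0*(-4))²))*49 = -2*(-6 + 0²)*49 = -2*(-6 + 0)*49 = -2*(-6)*49 = 12*49 = 588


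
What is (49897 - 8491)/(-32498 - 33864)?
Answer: -20703/33181 ≈ -0.62394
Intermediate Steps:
(49897 - 8491)/(-32498 - 33864) = 41406/(-66362) = 41406*(-1/66362) = -20703/33181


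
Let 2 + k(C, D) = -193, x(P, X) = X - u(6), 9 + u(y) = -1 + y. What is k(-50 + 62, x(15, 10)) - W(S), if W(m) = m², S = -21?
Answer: -636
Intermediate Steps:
u(y) = -10 + y (u(y) = -9 + (-1 + y) = -10 + y)
x(P, X) = 4 + X (x(P, X) = X - (-10 + 6) = X - 1*(-4) = X + 4 = 4 + X)
k(C, D) = -195 (k(C, D) = -2 - 193 = -195)
k(-50 + 62, x(15, 10)) - W(S) = -195 - 1*(-21)² = -195 - 1*441 = -195 - 441 = -636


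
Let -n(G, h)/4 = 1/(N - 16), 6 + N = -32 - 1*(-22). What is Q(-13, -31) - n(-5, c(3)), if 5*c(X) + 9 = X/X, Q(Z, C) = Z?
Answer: -105/8 ≈ -13.125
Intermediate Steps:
N = -16 (N = -6 + (-32 - 1*(-22)) = -6 + (-32 + 22) = -6 - 10 = -16)
c(X) = -8/5 (c(X) = -9/5 + (X/X)/5 = -9/5 + (⅕)*1 = -9/5 + ⅕ = -8/5)
n(G, h) = ⅛ (n(G, h) = -4/(-16 - 16) = -4/(-32) = -4*(-1/32) = ⅛)
Q(-13, -31) - n(-5, c(3)) = -13 - 1*⅛ = -13 - ⅛ = -105/8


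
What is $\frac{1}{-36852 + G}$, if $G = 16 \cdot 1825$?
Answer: $- \frac{1}{7652} \approx -0.00013068$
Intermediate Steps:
$G = 29200$
$\frac{1}{-36852 + G} = \frac{1}{-36852 + 29200} = \frac{1}{-7652} = - \frac{1}{7652}$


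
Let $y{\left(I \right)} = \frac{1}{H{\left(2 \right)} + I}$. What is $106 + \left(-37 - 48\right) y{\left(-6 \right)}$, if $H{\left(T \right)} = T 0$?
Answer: $\frac{721}{6} \approx 120.17$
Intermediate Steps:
$H{\left(T \right)} = 0$
$y{\left(I \right)} = \frac{1}{I}$ ($y{\left(I \right)} = \frac{1}{0 + I} = \frac{1}{I}$)
$106 + \left(-37 - 48\right) y{\left(-6 \right)} = 106 + \frac{-37 - 48}{-6} = 106 + \left(-37 - 48\right) \left(- \frac{1}{6}\right) = 106 - - \frac{85}{6} = 106 + \frac{85}{6} = \frac{721}{6}$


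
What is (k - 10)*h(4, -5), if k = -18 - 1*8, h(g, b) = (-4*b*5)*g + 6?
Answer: -14616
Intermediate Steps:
h(g, b) = 6 - 20*b*g (h(g, b) = (-20*b)*g + 6 = -20*b*g + 6 = 6 - 20*b*g)
k = -26 (k = -18 - 8 = -26)
(k - 10)*h(4, -5) = (-26 - 10)*(6 - 20*(-5)*4) = -36*(6 + 400) = -36*406 = -14616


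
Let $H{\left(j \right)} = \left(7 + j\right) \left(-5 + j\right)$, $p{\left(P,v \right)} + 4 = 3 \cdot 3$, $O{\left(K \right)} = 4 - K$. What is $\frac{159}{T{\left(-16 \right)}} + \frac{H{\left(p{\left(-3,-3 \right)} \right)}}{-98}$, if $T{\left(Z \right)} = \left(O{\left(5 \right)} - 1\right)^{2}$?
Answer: $\frac{159}{4} \approx 39.75$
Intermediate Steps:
$T{\left(Z \right)} = 4$ ($T{\left(Z \right)} = \left(\left(4 - 5\right) - 1\right)^{2} = \left(-1 - 1\right)^{2} = \left(-2\right)^{2} = 4$)
$p{\left(P,v \right)} = 5$ ($p{\left(P,v \right)} = -4 + 3 \cdot 3 = -4 + 9 = 5$)
$H{\left(j \right)} = \left(-5 + j\right) \left(7 + j\right)$
$\frac{159}{T{\left(-16 \right)}} + \frac{H{\left(p{\left(-3,-3 \right)} \right)}}{-98} = \frac{159}{4} + \frac{-35 + 5^{2} + 2 \cdot 5}{-98} = 159 \cdot \frac{1}{4} + \left(-35 + 25 + 10\right) \left(- \frac{1}{98}\right) = \frac{159}{4} + 0 \left(- \frac{1}{98}\right) = \frac{159}{4} + 0 = \frac{159}{4}$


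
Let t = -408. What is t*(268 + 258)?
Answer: -214608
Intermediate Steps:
t*(268 + 258) = -408*(268 + 258) = -408*526 = -214608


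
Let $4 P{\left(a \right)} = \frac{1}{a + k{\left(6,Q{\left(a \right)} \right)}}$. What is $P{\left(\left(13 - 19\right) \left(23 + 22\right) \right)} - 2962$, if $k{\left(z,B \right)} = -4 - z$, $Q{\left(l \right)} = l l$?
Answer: $- \frac{3317441}{1120} \approx -2962.0$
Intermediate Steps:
$Q{\left(l \right)} = l^{2}$
$P{\left(a \right)} = \frac{1}{4 \left(-10 + a\right)}$ ($P{\left(a \right)} = \frac{1}{4 \left(a - 10\right)} = \frac{1}{4 \left(-10 + a\right)}$)
$P{\left(\left(13 - 19\right) \left(23 + 22\right) \right)} - 2962 = \frac{1}{4 \left(-10 + \left(13 - 19\right) \left(23 + 22\right)\right)} - 2962 = \frac{1}{4 \left(-10 - 270\right)} - 2962 = \frac{1}{4 \left(-280\right)} - 2962 = \frac{1}{4} \left(- \frac{1}{280}\right) - 2962 = - \frac{1}{1120} - 2962 = - \frac{3317441}{1120}$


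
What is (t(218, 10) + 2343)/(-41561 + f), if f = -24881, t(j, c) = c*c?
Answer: -2443/66442 ≈ -0.036769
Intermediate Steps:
t(j, c) = c²
(t(218, 10) + 2343)/(-41561 + f) = (10² + 2343)/(-41561 - 24881) = (100 + 2343)/(-66442) = 2443*(-1/66442) = -2443/66442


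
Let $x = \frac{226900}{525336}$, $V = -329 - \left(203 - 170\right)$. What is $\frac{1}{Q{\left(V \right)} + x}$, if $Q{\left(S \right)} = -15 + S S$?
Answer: $\frac{131334}{17208619411} \approx 7.6319 \cdot 10^{-6}$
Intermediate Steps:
$V = -362$ ($V = -329 - 33 = -362$)
$Q{\left(S \right)} = -15 + S^{2}$
$x = \frac{56725}{131334}$ ($x = 226900 \cdot \frac{1}{525336} = \frac{56725}{131334} \approx 0.43191$)
$\frac{1}{Q{\left(V \right)} + x} = \frac{1}{\left(-15 + \left(-362\right)^{2}\right) + \frac{56725}{131334}} = \frac{1}{\left(-15 + 131044\right) + \frac{56725}{131334}} = \frac{1}{131029 + \frac{56725}{131334}} = \frac{1}{\frac{17208619411}{131334}} = \frac{131334}{17208619411}$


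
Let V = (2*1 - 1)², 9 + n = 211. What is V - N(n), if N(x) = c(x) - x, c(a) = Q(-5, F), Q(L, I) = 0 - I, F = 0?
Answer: 203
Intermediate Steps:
n = 202 (n = -9 + 211 = 202)
Q(L, I) = -I
V = 1 (V = (2 - 1)² = 1² = 1)
c(a) = 0 (c(a) = -1*0 = 0)
N(x) = -x (N(x) = 0 - x = -x)
V - N(n) = 1 - (-1)*202 = 1 - 1*(-202) = 1 + 202 = 203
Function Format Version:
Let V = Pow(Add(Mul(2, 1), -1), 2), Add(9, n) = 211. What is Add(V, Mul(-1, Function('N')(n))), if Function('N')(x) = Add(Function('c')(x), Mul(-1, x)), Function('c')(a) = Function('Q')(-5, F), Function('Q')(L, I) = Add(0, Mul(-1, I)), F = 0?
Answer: 203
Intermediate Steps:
n = 202 (n = Add(-9, 211) = 202)
Function('Q')(L, I) = Mul(-1, I)
V = 1 (V = Pow(Add(2, -1), 2) = Pow(1, 2) = 1)
Function('c')(a) = 0 (Function('c')(a) = Mul(-1, 0) = 0)
Function('N')(x) = Mul(-1, x) (Function('N')(x) = Add(0, Mul(-1, x)) = Mul(-1, x))
Add(V, Mul(-1, Function('N')(n))) = Add(1, Mul(-1, Mul(-1, 202))) = Add(1, Mul(-1, -202)) = Add(1, 202) = 203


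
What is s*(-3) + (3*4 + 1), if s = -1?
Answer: 16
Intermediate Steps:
s*(-3) + (3*4 + 1) = -1*(-3) + (3*4 + 1) = 3 + (12 + 1) = 3 + 13 = 16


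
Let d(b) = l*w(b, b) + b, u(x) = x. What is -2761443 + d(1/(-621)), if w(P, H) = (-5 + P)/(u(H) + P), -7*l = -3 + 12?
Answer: -12012672445/4347 ≈ -2.7634e+6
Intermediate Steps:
l = -9/7 (l = -(-3 + 12)/7 = -⅐*9 = -9/7 ≈ -1.2857)
w(P, H) = (-5 + P)/(H + P)
d(b) = b - 9*(-5 + b)/(14*b) (d(b) = -9*(-5 + b)/(7*(b + b)) + b = -9*(-5 + b)/(7*(2*b)) + b = -9*1/(2*b)*(-5 + b)/7 + b = -9*(-5 + b)/(14*b) + b = b - 9*(-5 + b)/(14*b))
-2761443 + d(1/(-621)) = -2761443 + (-9/14 + 1/(-621) + 45/(14*(1/(-621)))) = -2761443 + (-9/14 - 1/621 + 45/(14*(-1/621))) = -2761443 + (-9/14 - 1/621 + (45/14)*(-621)) = -2761443 + (-9/14 - 1/621 - 27945/14) = -2761443 - 8679724/4347 = -12012672445/4347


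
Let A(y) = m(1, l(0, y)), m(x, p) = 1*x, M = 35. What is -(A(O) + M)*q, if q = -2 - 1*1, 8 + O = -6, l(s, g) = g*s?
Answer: 108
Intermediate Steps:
O = -14 (O = -8 - 6 = -14)
q = -3 (q = -2 - 1 = -3)
m(x, p) = x
A(y) = 1
-(A(O) + M)*q = -(1 + 35)*(-3) = -36*(-3) = -1*(-108) = 108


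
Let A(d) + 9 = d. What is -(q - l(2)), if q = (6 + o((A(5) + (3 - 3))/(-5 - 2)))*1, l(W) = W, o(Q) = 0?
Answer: -4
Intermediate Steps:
A(d) = -9 + d
q = 6 (q = (6 + 0)*1 = 6*1 = 6)
-(q - l(2)) = -(6 - 1*2) = -(6 - 2) = -1*4 = -4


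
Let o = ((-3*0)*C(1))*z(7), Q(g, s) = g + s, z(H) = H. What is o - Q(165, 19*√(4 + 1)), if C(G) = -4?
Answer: -165 - 19*√5 ≈ -207.49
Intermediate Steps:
o = 0 (o = (-3*0*(-4))*7 = (0*(-4))*7 = 0*7 = 0)
o - Q(165, 19*√(4 + 1)) = 0 - (165 + 19*√(4 + 1)) = 0 - (165 + 19*√5) = 0 + (-165 - 19*√5) = -165 - 19*√5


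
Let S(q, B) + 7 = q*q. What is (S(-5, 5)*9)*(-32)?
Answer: -5184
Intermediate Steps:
S(q, B) = -7 + q**2 (S(q, B) = -7 + q*q = -7 + q**2)
(S(-5, 5)*9)*(-32) = ((-7 + (-5)**2)*9)*(-32) = ((-7 + 25)*9)*(-32) = (18*9)*(-32) = 162*(-32) = -5184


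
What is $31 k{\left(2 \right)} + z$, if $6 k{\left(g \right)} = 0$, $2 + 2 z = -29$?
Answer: $- \frac{31}{2} \approx -15.5$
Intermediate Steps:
$z = - \frac{31}{2}$ ($z = -1 + \frac{1}{2} \left(-29\right) = -1 - \frac{29}{2} = - \frac{31}{2} \approx -15.5$)
$k{\left(g \right)} = 0$ ($k{\left(g \right)} = \frac{1}{6} \cdot 0 = 0$)
$31 k{\left(2 \right)} + z = 31 \cdot 0 - \frac{31}{2} = 0 - \frac{31}{2} = - \frac{31}{2}$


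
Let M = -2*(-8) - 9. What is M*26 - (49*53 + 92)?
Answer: -2507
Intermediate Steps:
M = 7 (M = 16 - 9 = 7)
M*26 - (49*53 + 92) = 7*26 - (49*53 + 92) = 182 - (2597 + 92) = 182 - 1*2689 = 182 - 2689 = -2507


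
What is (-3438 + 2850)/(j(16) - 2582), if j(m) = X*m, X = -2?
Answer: 294/1307 ≈ 0.22494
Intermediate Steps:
j(m) = -2*m
(-3438 + 2850)/(j(16) - 2582) = (-3438 + 2850)/(-2*16 - 2582) = -588/(-32 - 2582) = -588/(-2614) = -588*(-1/2614) = 294/1307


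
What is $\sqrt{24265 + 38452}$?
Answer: $\sqrt{62717} \approx 250.43$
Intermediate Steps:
$\sqrt{24265 + 38452} = \sqrt{62717}$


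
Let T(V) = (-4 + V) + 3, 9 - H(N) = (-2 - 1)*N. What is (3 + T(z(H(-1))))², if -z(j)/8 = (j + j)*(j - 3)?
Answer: 81796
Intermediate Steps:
H(N) = 9 + 3*N (H(N) = 9 - (-2 - 1)*N = 9 - (-3)*N = 9 + 3*N)
z(j) = -16*j*(-3 + j) (z(j) = -8*(j + j)*(j - 3) = -8*2*j*(-3 + j) = -16*j*(-3 + j))
T(V) = -1 + V
(3 + T(z(H(-1))))² = (3 + (-1 + 16*(9 + 3*(-1))*(3 - (9 + 3*(-1)))))² = (3 + (-1 + 16*(9 - 3)*(3 - (9 - 3))))² = (3 + (-1 + 16*6*(3 - 1*6)))² = (3 + (-1 + 16*6*(3 - 6)))² = (3 + (-1 + 16*6*(-3)))² = (3 + (-1 - 288))² = (3 - 289)² = (-286)² = 81796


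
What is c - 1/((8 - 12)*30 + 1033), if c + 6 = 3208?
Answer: 2923425/913 ≈ 3202.0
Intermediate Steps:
c = 3202 (c = -6 + 3208 = 3202)
c - 1/((8 - 12)*30 + 1033) = 3202 - 1/((8 - 12)*30 + 1033) = 3202 - 1/(-4*30 + 1033) = 3202 - 1/(-120 + 1033) = 3202 - 1/913 = 2923425/913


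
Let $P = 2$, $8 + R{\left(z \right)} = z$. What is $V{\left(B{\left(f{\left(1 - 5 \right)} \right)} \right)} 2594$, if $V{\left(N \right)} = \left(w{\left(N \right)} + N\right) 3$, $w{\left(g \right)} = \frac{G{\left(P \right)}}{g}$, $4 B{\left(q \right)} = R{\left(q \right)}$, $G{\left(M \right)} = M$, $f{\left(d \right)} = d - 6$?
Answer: $- \frac{115433}{3} \approx -38478.0$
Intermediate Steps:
$R{\left(z \right)} = -8 + z$
$f{\left(d \right)} = -6 + d$ ($f{\left(d \right)} = d - 6 = -6 + d$)
$B{\left(q \right)} = -2 + \frac{q}{4}$ ($B{\left(q \right)} = \frac{-8 + q}{4} = -2 + \frac{q}{4}$)
$w{\left(g \right)} = \frac{2}{g}$
$V{\left(N \right)} = 3 N + \frac{6}{N}$ ($V{\left(N \right)} = \left(\frac{2}{N} + N\right) 3 = \left(N + \frac{2}{N}\right) 3 = 3 N + \frac{6}{N}$)
$V{\left(B{\left(f{\left(1 - 5 \right)} \right)} \right)} 2594 = \left(3 \left(-2 + \frac{-6 + \left(1 - 5\right)}{4}\right) + \frac{6}{-2 + \frac{-6 + \left(1 - 5\right)}{4}}\right) 2594 = \left(3 \left(-2 + \frac{-6 - 4}{4}\right) + \frac{6}{-2 + \frac{-6 - 4}{4}}\right) 2594 = \left(3 \left(-2 + \frac{1}{4} \left(-10\right)\right) + \frac{6}{-2 + \frac{1}{4} \left(-10\right)}\right) 2594 = \left(3 \left(-2 - \frac{5}{2}\right) + \frac{6}{-2 - \frac{5}{2}}\right) 2594 = \left(3 \left(- \frac{9}{2}\right) + \frac{6}{- \frac{9}{2}}\right) 2594 = \left(- \frac{27}{2} + 6 \left(- \frac{2}{9}\right)\right) 2594 = \left(- \frac{27}{2} - \frac{4}{3}\right) 2594 = \left(- \frac{89}{6}\right) 2594 = - \frac{115433}{3}$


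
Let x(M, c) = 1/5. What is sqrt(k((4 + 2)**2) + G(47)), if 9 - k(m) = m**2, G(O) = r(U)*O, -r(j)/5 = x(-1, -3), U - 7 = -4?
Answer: I*sqrt(1334) ≈ 36.524*I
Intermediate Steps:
x(M, c) = 1/5
U = 3 (U = 7 - 4 = 3)
r(j) = -1 (r(j) = -5*1/5 = -1)
G(O) = -O
k(m) = 9 - m**2
sqrt(k((4 + 2)**2) + G(47)) = sqrt((9 - ((4 + 2)**2)**2) - 1*47) = sqrt((9 - (6**2)**2) - 47) = sqrt((9 - 1*36**2) - 47) = sqrt((9 - 1*1296) - 47) = sqrt((9 - 1296) - 47) = sqrt(-1287 - 47) = sqrt(-1334) = I*sqrt(1334)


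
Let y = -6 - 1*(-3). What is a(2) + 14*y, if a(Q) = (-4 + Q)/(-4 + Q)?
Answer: -41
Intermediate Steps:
a(Q) = 1
y = -3 (y = -6 + 3 = -3)
a(2) + 14*y = 1 + 14*(-3) = 1 - 42 = -41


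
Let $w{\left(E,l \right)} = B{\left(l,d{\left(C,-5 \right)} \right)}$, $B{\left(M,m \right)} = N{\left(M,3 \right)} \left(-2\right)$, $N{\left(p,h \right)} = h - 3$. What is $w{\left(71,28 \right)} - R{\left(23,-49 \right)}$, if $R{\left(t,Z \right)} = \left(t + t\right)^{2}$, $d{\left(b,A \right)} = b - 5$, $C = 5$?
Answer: $-2116$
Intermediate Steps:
$d{\left(b,A \right)} = -5 + b$ ($d{\left(b,A \right)} = b - 5 = -5 + b$)
$N{\left(p,h \right)} = -3 + h$ ($N{\left(p,h \right)} = h - 3 = -3 + h$)
$B{\left(M,m \right)} = 0$ ($B{\left(M,m \right)} = \left(-3 + 3\right) \left(-2\right) = 0 \left(-2\right) = 0$)
$R{\left(t,Z \right)} = 4 t^{2}$ ($R{\left(t,Z \right)} = \left(2 t\right)^{2} = 4 t^{2}$)
$w{\left(E,l \right)} = 0$
$w{\left(71,28 \right)} - R{\left(23,-49 \right)} = 0 - 4 \cdot 23^{2} = 0 - 4 \cdot 529 = 0 - 2116 = -2116$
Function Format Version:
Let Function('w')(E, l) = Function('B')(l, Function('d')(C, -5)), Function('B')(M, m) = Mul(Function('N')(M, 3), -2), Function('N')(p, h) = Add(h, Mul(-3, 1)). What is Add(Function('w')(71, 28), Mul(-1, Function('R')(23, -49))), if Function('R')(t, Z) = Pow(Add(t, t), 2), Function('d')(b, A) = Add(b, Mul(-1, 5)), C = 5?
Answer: -2116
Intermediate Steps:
Function('d')(b, A) = Add(-5, b) (Function('d')(b, A) = Add(b, -5) = Add(-5, b))
Function('N')(p, h) = Add(-3, h) (Function('N')(p, h) = Add(h, -3) = Add(-3, h))
Function('B')(M, m) = 0 (Function('B')(M, m) = Mul(Add(-3, 3), -2) = Mul(0, -2) = 0)
Function('R')(t, Z) = Mul(4, Pow(t, 2)) (Function('R')(t, Z) = Pow(Mul(2, t), 2) = Mul(4, Pow(t, 2)))
Function('w')(E, l) = 0
Add(Function('w')(71, 28), Mul(-1, Function('R')(23, -49))) = Add(0, Mul(-1, Mul(4, Pow(23, 2)))) = Add(0, Mul(-1, Mul(4, 529))) = Add(0, Mul(-1, 2116)) = Add(0, -2116) = -2116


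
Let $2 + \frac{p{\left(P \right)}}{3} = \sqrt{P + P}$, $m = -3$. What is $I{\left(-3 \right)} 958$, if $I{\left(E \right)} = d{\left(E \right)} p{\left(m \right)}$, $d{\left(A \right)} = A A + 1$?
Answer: $-57480 + 28740 i \sqrt{6} \approx -57480.0 + 70398.0 i$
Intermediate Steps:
$d{\left(A \right)} = 1 + A^{2}$ ($d{\left(A \right)} = A^{2} + 1 = 1 + A^{2}$)
$p{\left(P \right)} = -6 + 3 \sqrt{2} \sqrt{P}$ ($p{\left(P \right)} = -6 + 3 \sqrt{P + P} = -6 + 3 \sqrt{2 P} = -6 + 3 \sqrt{2} \sqrt{P}$)
$I{\left(E \right)} = \left(1 + E^{2}\right) \left(-6 + 3 i \sqrt{6}\right)$ ($I{\left(E \right)} = \left(1 + E^{2}\right) \left(-6 + 3 \sqrt{2} \sqrt{-3}\right) = \left(1 + E^{2}\right) \left(-6 + 3 \sqrt{2} i \sqrt{3}\right) = \left(1 + E^{2}\right) \left(-6 + 3 i \sqrt{6}\right)$)
$I{\left(-3 \right)} 958 = - 3 \left(1 + \left(-3\right)^{2}\right) \left(2 - i \sqrt{6}\right) 958 = - 3 \left(1 + 9\right) \left(2 - i \sqrt{6}\right) 958 = \left(-3\right) 10 \left(2 - i \sqrt{6}\right) 958 = \left(-60 + 30 i \sqrt{6}\right) 958 = -57480 + 28740 i \sqrt{6}$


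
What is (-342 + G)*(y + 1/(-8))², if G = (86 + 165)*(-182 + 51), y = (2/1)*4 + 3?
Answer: -251464887/64 ≈ -3.9291e+6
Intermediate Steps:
y = 11 (y = (2*1)*4 + 3 = 2*4 + 3 = 8 + 3 = 11)
G = -32881 (G = 251*(-131) = -32881)
(-342 + G)*(y + 1/(-8))² = (-342 - 32881)*(11 + 1/(-8))² = -33223*(11 - ⅛)² = -33223*(87/8)² = -33223*7569/64 = -251464887/64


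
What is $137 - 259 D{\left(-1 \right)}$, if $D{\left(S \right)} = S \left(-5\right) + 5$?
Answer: $-2453$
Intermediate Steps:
$D{\left(S \right)} = 5 - 5 S$ ($D{\left(S \right)} = - 5 S + 5 = 5 - 5 S$)
$137 - 259 D{\left(-1 \right)} = 137 - 259 \left(5 - -5\right) = 137 - 259 \left(5 + 5\right) = 137 - 2590 = -2453$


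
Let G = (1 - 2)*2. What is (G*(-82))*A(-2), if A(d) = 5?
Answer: 820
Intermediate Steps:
G = -2 (G = -1*2 = -2)
(G*(-82))*A(-2) = -2*(-82)*5 = 164*5 = 820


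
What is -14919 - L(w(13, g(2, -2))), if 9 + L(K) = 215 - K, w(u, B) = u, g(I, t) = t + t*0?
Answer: -15112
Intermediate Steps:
g(I, t) = t (g(I, t) = t + 0 = t)
L(K) = 206 - K (L(K) = -9 + (215 - K) = 206 - K)
-14919 - L(w(13, g(2, -2))) = -14919 - (206 - 1*13) = -14919 - (206 - 13) = -14919 - 1*193 = -14919 - 193 = -15112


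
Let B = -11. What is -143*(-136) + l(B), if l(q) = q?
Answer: 19437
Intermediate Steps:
-143*(-136) + l(B) = -143*(-136) - 11 = 19448 - 11 = 19437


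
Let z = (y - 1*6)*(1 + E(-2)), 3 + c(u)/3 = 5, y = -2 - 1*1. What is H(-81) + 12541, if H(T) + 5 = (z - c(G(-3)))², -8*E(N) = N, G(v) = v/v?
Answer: 205337/16 ≈ 12834.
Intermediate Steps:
G(v) = 1
E(N) = -N/8
y = -3 (y = -2 - 1 = -3)
c(u) = 6 (c(u) = -9 + 3*5 = -9 + 15 = 6)
z = -45/4 (z = (-3 - 1*6)*(1 - ⅛*(-2)) = (-3 - 6)*(1 + ¼) = -9*5/4 = -45/4 ≈ -11.250)
H(T) = 4681/16 (H(T) = -5 + (-45/4 - 1*6)² = -5 + (-45/4 - 6)² = -5 + (-69/4)² = -5 + 4761/16 = 4681/16)
H(-81) + 12541 = 4681/16 + 12541 = 205337/16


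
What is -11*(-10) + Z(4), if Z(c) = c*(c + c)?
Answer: 142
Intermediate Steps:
Z(c) = 2*c**2 (Z(c) = c*(2*c) = 2*c**2)
-11*(-10) + Z(4) = -11*(-10) + 2*4**2 = 110 + 2*16 = 110 + 32 = 142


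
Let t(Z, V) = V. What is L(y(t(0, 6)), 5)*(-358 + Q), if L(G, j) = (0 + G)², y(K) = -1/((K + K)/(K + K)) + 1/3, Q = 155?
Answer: -812/9 ≈ -90.222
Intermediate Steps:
y(K) = -⅔ (y(K) = -1/((2*K)/((2*K))) + 1*(⅓) = -1/((2*K)*(1/(2*K))) + ⅓ = -1/1 + ⅓ = -1*1 + ⅓ = -1 + ⅓ = -⅔)
L(G, j) = G²
L(y(t(0, 6)), 5)*(-358 + Q) = (-⅔)²*(-358 + 155) = (4/9)*(-203) = -812/9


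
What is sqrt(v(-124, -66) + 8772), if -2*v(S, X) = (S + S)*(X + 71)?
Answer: 4*sqrt(587) ≈ 96.912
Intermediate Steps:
v(S, X) = -S*(71 + X) (v(S, X) = -(S + S)*(X + 71)/2 = -2*S*(71 + X)/2 = -S*(71 + X))
sqrt(v(-124, -66) + 8772) = sqrt(-1*(-124)*(71 - 66) + 8772) = sqrt(-1*(-124)*5 + 8772) = sqrt(620 + 8772) = sqrt(9392) = 4*sqrt(587)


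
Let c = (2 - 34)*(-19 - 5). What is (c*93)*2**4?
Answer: 1142784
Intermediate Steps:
c = 768 (c = -32*(-24) = 768)
(c*93)*2**4 = (768*93)*2**4 = 71424*16 = 1142784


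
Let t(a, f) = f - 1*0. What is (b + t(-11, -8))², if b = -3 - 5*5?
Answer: 1296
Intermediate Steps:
t(a, f) = f (t(a, f) = f + 0 = f)
b = -28 (b = -3 - 25 = -28)
(b + t(-11, -8))² = (-28 - 8)² = (-36)² = 1296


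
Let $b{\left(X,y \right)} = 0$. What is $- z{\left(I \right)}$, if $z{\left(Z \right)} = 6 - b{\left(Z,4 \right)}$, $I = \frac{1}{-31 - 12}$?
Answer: $-6$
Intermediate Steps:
$I = - \frac{1}{43}$ ($I = \frac{1}{-43} = - \frac{1}{43} \approx -0.023256$)
$z{\left(Z \right)} = 6$ ($z{\left(Z \right)} = 6 - 0 = 6 + 0 = 6$)
$- z{\left(I \right)} = \left(-1\right) 6 = -6$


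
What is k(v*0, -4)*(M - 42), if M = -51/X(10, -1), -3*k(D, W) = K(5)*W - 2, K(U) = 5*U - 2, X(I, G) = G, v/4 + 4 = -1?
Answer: 282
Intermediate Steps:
v = -20 (v = -16 + 4*(-1) = -16 - 4 = -20)
K(U) = -2 + 5*U
k(D, W) = ⅔ - 23*W/3 (k(D, W) = -((-2 + 5*5)*W - 2)/3 = -((-2 + 25)*W - 2)/3 = -(23*W - 2)/3 = -(-2 + 23*W)/3 = ⅔ - 23*W/3)
M = 51 (M = -51/(-1) = -51*(-1) = 51)
k(v*0, -4)*(M - 42) = (⅔ - 23/3*(-4))*(51 - 42) = (⅔ + 92/3)*9 = (94/3)*9 = 282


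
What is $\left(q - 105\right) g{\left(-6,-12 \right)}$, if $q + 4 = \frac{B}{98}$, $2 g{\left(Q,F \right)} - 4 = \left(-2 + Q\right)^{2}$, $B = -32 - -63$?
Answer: $- \frac{181067}{49} \approx -3695.2$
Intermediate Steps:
$B = 31$ ($B = -32 + 63 = 31$)
$g{\left(Q,F \right)} = 2 + \frac{\left(-2 + Q\right)^{2}}{2}$
$q = - \frac{361}{98}$ ($q = -4 + \frac{31}{98} = - \frac{361}{98} \approx -3.6837$)
$\left(q - 105\right) g{\left(-6,-12 \right)} = \left(- \frac{361}{98} - 105\right) \left(2 + \frac{\left(-2 - 6\right)^{2}}{2}\right) = - \frac{10651 \left(2 + \frac{\left(-8\right)^{2}}{2}\right)}{98} = - \frac{10651 \left(2 + \frac{1}{2} \cdot 64\right)}{98} = - \frac{10651 \left(2 + 32\right)}{98} = \left(- \frac{10651}{98}\right) 34 = - \frac{181067}{49}$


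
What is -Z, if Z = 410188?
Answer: -410188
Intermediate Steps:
-Z = -1*410188 = -410188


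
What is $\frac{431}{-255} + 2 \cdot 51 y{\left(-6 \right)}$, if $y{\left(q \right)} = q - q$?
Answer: $- \frac{431}{255} \approx -1.6902$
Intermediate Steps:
$y{\left(q \right)} = 0$
$\frac{431}{-255} + 2 \cdot 51 y{\left(-6 \right)} = \frac{431}{-255} + 2 \cdot 51 \cdot 0 = 431 \left(- \frac{1}{255}\right) + 102 \cdot 0 = - \frac{431}{255} + 0 = - \frac{431}{255}$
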